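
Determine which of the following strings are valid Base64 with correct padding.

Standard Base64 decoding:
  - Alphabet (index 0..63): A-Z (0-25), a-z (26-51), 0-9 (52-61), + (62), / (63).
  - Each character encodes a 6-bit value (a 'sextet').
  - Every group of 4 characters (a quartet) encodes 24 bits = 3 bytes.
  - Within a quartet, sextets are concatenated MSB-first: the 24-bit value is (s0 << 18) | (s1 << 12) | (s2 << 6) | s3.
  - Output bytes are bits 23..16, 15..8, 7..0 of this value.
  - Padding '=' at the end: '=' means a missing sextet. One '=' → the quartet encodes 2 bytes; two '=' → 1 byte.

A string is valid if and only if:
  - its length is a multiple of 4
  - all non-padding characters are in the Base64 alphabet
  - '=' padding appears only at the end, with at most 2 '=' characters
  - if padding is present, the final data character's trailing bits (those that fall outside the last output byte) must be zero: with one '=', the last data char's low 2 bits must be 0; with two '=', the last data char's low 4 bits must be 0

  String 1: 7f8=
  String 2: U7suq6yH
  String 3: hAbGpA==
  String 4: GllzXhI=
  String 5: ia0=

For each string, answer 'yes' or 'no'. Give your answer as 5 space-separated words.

Answer: yes yes yes yes yes

Derivation:
String 1: '7f8=' → valid
String 2: 'U7suq6yH' → valid
String 3: 'hAbGpA==' → valid
String 4: 'GllzXhI=' → valid
String 5: 'ia0=' → valid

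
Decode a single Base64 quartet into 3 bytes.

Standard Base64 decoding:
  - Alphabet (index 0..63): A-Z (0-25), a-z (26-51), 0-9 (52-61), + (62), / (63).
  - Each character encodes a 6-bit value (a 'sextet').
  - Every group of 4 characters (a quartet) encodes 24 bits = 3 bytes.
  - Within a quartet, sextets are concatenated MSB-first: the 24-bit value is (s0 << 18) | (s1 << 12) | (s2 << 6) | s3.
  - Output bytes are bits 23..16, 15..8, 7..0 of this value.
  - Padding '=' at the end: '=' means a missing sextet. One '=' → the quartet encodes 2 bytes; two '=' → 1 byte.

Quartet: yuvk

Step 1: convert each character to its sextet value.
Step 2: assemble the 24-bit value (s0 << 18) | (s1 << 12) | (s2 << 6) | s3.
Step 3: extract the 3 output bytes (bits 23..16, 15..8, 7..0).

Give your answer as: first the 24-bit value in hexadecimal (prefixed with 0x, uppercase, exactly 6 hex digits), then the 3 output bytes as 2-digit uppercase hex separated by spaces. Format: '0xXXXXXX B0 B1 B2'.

Answer: 0xCAEBE4 CA EB E4

Derivation:
Sextets: y=50, u=46, v=47, k=36
24-bit: (50<<18) | (46<<12) | (47<<6) | 36
      = 0xC80000 | 0x02E000 | 0x000BC0 | 0x000024
      = 0xCAEBE4
Bytes: (v>>16)&0xFF=CA, (v>>8)&0xFF=EB, v&0xFF=E4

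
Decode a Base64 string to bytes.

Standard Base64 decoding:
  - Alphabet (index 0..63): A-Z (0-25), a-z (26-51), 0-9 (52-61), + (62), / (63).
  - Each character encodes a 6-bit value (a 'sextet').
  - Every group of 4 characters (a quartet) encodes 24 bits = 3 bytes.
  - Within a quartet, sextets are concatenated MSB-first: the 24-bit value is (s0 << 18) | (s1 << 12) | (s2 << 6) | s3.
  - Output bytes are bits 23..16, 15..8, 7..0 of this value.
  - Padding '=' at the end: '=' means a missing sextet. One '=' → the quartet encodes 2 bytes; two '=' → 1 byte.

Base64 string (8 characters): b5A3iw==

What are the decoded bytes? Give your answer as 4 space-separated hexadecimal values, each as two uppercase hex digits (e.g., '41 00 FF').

Answer: 6F 90 37 8B

Derivation:
After char 0 ('b'=27): chars_in_quartet=1 acc=0x1B bytes_emitted=0
After char 1 ('5'=57): chars_in_quartet=2 acc=0x6F9 bytes_emitted=0
After char 2 ('A'=0): chars_in_quartet=3 acc=0x1BE40 bytes_emitted=0
After char 3 ('3'=55): chars_in_quartet=4 acc=0x6F9037 -> emit 6F 90 37, reset; bytes_emitted=3
After char 4 ('i'=34): chars_in_quartet=1 acc=0x22 bytes_emitted=3
After char 5 ('w'=48): chars_in_quartet=2 acc=0x8B0 bytes_emitted=3
Padding '==': partial quartet acc=0x8B0 -> emit 8B; bytes_emitted=4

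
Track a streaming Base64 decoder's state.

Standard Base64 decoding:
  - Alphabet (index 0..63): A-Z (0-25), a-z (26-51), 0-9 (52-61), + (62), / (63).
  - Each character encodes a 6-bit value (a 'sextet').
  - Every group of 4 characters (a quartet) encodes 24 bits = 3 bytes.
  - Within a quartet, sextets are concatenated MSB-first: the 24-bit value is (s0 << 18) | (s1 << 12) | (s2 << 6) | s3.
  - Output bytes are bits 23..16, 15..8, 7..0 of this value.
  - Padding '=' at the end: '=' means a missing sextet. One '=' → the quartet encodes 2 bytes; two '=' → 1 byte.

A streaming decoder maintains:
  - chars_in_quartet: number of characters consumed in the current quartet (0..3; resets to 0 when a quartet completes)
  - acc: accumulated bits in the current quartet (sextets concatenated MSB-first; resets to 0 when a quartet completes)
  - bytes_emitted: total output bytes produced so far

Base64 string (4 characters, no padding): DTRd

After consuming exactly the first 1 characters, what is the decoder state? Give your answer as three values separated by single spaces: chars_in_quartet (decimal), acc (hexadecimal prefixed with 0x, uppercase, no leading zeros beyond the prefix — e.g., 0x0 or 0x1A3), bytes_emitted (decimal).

Answer: 1 0x3 0

Derivation:
After char 0 ('D'=3): chars_in_quartet=1 acc=0x3 bytes_emitted=0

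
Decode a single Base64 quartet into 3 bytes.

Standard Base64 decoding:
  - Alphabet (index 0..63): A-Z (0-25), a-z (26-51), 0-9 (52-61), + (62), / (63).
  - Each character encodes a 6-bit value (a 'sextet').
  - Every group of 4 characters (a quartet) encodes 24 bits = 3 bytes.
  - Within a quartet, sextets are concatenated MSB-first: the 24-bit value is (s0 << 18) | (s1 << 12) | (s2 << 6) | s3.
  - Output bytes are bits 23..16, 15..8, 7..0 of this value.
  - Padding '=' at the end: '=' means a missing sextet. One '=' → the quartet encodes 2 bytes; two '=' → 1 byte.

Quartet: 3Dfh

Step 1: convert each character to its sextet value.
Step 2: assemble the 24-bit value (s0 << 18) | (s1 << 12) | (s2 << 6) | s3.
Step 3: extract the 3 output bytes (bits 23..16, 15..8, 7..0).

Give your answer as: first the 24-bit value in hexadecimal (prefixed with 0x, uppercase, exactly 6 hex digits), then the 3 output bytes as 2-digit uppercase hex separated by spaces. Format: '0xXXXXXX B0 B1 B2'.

Answer: 0xDC37E1 DC 37 E1

Derivation:
Sextets: 3=55, D=3, f=31, h=33
24-bit: (55<<18) | (3<<12) | (31<<6) | 33
      = 0xDC0000 | 0x003000 | 0x0007C0 | 0x000021
      = 0xDC37E1
Bytes: (v>>16)&0xFF=DC, (v>>8)&0xFF=37, v&0xFF=E1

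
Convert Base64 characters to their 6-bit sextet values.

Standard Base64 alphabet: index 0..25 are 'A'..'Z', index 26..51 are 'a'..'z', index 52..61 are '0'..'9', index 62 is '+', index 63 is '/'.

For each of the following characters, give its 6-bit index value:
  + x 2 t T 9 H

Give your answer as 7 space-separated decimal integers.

Answer: 62 49 54 45 19 61 7

Derivation:
'+': index 62
'x': a..z range, 26 + ord('x') − ord('a') = 49
'2': 0..9 range, 52 + ord('2') − ord('0') = 54
't': a..z range, 26 + ord('t') − ord('a') = 45
'T': A..Z range, ord('T') − ord('A') = 19
'9': 0..9 range, 52 + ord('9') − ord('0') = 61
'H': A..Z range, ord('H') − ord('A') = 7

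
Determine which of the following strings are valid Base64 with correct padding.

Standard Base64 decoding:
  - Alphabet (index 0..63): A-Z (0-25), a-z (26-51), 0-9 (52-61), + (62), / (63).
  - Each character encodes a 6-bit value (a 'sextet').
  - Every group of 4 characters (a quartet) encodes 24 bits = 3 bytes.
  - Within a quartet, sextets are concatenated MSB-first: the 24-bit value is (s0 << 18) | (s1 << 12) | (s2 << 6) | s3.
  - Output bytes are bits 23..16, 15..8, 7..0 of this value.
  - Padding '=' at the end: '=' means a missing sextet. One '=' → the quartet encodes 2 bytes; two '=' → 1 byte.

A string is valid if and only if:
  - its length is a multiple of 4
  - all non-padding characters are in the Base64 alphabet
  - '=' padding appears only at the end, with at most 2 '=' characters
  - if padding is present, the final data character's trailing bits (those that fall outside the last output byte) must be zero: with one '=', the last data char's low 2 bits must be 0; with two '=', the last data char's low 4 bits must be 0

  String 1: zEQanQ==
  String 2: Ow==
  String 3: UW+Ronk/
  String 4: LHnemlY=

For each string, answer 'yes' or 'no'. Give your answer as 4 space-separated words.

String 1: 'zEQanQ==' → valid
String 2: 'Ow==' → valid
String 3: 'UW+Ronk/' → valid
String 4: 'LHnemlY=' → valid

Answer: yes yes yes yes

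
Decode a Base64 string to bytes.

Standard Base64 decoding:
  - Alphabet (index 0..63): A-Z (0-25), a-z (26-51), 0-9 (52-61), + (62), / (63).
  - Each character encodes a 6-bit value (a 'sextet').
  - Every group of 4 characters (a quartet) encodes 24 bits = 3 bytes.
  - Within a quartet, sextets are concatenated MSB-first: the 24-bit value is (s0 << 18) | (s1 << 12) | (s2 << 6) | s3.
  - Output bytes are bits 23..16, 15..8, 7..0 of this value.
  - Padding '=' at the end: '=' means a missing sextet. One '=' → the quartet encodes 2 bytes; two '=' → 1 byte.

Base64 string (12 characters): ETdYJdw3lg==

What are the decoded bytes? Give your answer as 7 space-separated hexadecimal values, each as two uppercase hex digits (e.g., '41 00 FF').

Answer: 11 37 58 25 DC 37 96

Derivation:
After char 0 ('E'=4): chars_in_quartet=1 acc=0x4 bytes_emitted=0
After char 1 ('T'=19): chars_in_quartet=2 acc=0x113 bytes_emitted=0
After char 2 ('d'=29): chars_in_quartet=3 acc=0x44DD bytes_emitted=0
After char 3 ('Y'=24): chars_in_quartet=4 acc=0x113758 -> emit 11 37 58, reset; bytes_emitted=3
After char 4 ('J'=9): chars_in_quartet=1 acc=0x9 bytes_emitted=3
After char 5 ('d'=29): chars_in_quartet=2 acc=0x25D bytes_emitted=3
After char 6 ('w'=48): chars_in_quartet=3 acc=0x9770 bytes_emitted=3
After char 7 ('3'=55): chars_in_quartet=4 acc=0x25DC37 -> emit 25 DC 37, reset; bytes_emitted=6
After char 8 ('l'=37): chars_in_quartet=1 acc=0x25 bytes_emitted=6
After char 9 ('g'=32): chars_in_quartet=2 acc=0x960 bytes_emitted=6
Padding '==': partial quartet acc=0x960 -> emit 96; bytes_emitted=7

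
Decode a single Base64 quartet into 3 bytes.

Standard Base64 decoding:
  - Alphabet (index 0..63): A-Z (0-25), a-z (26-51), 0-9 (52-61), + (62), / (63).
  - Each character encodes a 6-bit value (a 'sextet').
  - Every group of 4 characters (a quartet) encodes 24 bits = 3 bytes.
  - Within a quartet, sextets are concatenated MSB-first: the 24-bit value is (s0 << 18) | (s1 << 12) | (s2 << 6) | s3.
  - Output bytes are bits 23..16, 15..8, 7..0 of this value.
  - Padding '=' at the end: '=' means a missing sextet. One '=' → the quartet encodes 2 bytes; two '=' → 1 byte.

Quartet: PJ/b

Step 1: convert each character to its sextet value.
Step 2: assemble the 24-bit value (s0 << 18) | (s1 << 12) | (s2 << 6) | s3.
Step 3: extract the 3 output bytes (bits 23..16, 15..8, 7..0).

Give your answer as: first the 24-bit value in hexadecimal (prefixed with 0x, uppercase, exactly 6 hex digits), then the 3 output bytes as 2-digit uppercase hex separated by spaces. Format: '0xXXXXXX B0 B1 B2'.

Answer: 0x3C9FDB 3C 9F DB

Derivation:
Sextets: P=15, J=9, /=63, b=27
24-bit: (15<<18) | (9<<12) | (63<<6) | 27
      = 0x3C0000 | 0x009000 | 0x000FC0 | 0x00001B
      = 0x3C9FDB
Bytes: (v>>16)&0xFF=3C, (v>>8)&0xFF=9F, v&0xFF=DB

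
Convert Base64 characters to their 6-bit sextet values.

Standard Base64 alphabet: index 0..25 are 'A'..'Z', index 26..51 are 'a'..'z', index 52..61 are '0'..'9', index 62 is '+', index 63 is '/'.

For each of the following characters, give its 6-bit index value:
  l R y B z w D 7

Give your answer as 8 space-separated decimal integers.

'l': a..z range, 26 + ord('l') − ord('a') = 37
'R': A..Z range, ord('R') − ord('A') = 17
'y': a..z range, 26 + ord('y') − ord('a') = 50
'B': A..Z range, ord('B') − ord('A') = 1
'z': a..z range, 26 + ord('z') − ord('a') = 51
'w': a..z range, 26 + ord('w') − ord('a') = 48
'D': A..Z range, ord('D') − ord('A') = 3
'7': 0..9 range, 52 + ord('7') − ord('0') = 59

Answer: 37 17 50 1 51 48 3 59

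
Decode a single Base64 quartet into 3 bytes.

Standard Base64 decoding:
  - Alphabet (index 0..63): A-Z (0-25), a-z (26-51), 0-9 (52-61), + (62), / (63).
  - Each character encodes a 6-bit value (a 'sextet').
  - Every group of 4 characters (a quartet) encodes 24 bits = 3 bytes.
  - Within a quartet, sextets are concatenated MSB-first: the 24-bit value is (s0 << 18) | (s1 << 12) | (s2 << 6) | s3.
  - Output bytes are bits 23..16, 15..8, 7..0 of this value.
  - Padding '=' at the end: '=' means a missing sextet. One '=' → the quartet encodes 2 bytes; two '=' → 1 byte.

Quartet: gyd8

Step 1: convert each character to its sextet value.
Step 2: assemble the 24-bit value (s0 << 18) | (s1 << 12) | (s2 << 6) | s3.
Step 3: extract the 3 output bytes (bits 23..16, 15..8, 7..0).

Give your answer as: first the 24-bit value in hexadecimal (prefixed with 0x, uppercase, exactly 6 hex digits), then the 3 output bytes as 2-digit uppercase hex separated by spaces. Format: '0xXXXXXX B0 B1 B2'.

Answer: 0x83277C 83 27 7C

Derivation:
Sextets: g=32, y=50, d=29, 8=60
24-bit: (32<<18) | (50<<12) | (29<<6) | 60
      = 0x800000 | 0x032000 | 0x000740 | 0x00003C
      = 0x83277C
Bytes: (v>>16)&0xFF=83, (v>>8)&0xFF=27, v&0xFF=7C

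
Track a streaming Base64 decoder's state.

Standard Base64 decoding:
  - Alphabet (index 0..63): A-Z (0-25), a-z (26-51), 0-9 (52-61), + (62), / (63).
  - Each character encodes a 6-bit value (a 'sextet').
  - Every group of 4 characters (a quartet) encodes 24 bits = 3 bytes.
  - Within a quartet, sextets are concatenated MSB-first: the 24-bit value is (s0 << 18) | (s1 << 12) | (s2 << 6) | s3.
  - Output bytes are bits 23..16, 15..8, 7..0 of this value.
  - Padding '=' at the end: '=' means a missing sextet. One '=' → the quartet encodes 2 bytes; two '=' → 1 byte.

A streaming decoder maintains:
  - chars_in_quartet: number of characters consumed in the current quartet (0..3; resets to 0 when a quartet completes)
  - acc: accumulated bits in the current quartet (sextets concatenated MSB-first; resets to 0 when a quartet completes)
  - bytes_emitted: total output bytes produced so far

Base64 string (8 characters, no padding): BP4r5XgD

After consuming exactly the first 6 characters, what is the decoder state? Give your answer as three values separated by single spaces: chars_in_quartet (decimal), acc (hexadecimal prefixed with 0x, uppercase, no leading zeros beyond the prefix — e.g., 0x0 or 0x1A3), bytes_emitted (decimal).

After char 0 ('B'=1): chars_in_quartet=1 acc=0x1 bytes_emitted=0
After char 1 ('P'=15): chars_in_quartet=2 acc=0x4F bytes_emitted=0
After char 2 ('4'=56): chars_in_quartet=3 acc=0x13F8 bytes_emitted=0
After char 3 ('r'=43): chars_in_quartet=4 acc=0x4FE2B -> emit 04 FE 2B, reset; bytes_emitted=3
After char 4 ('5'=57): chars_in_quartet=1 acc=0x39 bytes_emitted=3
After char 5 ('X'=23): chars_in_quartet=2 acc=0xE57 bytes_emitted=3

Answer: 2 0xE57 3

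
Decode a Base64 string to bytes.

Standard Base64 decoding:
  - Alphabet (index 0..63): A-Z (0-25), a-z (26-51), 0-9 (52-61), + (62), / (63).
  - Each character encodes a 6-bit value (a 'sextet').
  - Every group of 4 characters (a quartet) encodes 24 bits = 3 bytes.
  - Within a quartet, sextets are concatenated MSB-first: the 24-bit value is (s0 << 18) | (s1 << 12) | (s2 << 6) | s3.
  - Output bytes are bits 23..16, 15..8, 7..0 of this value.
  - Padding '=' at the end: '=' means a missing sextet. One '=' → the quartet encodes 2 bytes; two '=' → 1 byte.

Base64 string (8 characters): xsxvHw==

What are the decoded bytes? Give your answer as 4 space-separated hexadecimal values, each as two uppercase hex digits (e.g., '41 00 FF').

Answer: C6 CC 6F 1F

Derivation:
After char 0 ('x'=49): chars_in_quartet=1 acc=0x31 bytes_emitted=0
After char 1 ('s'=44): chars_in_quartet=2 acc=0xC6C bytes_emitted=0
After char 2 ('x'=49): chars_in_quartet=3 acc=0x31B31 bytes_emitted=0
After char 3 ('v'=47): chars_in_quartet=4 acc=0xC6CC6F -> emit C6 CC 6F, reset; bytes_emitted=3
After char 4 ('H'=7): chars_in_quartet=1 acc=0x7 bytes_emitted=3
After char 5 ('w'=48): chars_in_quartet=2 acc=0x1F0 bytes_emitted=3
Padding '==': partial quartet acc=0x1F0 -> emit 1F; bytes_emitted=4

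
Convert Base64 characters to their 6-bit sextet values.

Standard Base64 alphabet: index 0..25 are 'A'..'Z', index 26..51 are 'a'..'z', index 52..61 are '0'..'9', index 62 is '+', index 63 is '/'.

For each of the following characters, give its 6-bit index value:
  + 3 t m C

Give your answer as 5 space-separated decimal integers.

'+': index 62
'3': 0..9 range, 52 + ord('3') − ord('0') = 55
't': a..z range, 26 + ord('t') − ord('a') = 45
'm': a..z range, 26 + ord('m') − ord('a') = 38
'C': A..Z range, ord('C') − ord('A') = 2

Answer: 62 55 45 38 2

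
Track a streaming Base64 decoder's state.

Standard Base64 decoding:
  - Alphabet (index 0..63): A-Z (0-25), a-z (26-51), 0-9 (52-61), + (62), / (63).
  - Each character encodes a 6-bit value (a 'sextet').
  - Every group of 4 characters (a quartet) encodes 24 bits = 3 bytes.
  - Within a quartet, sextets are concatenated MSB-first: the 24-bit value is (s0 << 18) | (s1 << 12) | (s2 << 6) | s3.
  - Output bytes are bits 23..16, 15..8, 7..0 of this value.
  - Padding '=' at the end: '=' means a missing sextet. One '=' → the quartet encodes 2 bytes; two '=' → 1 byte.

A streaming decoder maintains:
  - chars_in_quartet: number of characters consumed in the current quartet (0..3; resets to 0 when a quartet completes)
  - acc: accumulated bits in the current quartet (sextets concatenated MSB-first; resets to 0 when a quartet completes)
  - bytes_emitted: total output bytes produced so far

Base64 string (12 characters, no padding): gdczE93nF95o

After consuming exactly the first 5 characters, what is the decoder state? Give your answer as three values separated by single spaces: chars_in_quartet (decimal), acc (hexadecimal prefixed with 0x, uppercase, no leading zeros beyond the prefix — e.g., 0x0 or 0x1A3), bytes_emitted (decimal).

After char 0 ('g'=32): chars_in_quartet=1 acc=0x20 bytes_emitted=0
After char 1 ('d'=29): chars_in_quartet=2 acc=0x81D bytes_emitted=0
After char 2 ('c'=28): chars_in_quartet=3 acc=0x2075C bytes_emitted=0
After char 3 ('z'=51): chars_in_quartet=4 acc=0x81D733 -> emit 81 D7 33, reset; bytes_emitted=3
After char 4 ('E'=4): chars_in_quartet=1 acc=0x4 bytes_emitted=3

Answer: 1 0x4 3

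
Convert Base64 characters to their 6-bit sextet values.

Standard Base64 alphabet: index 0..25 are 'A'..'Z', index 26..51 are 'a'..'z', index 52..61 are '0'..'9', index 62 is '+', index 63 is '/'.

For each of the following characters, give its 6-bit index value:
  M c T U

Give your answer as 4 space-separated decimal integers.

'M': A..Z range, ord('M') − ord('A') = 12
'c': a..z range, 26 + ord('c') − ord('a') = 28
'T': A..Z range, ord('T') − ord('A') = 19
'U': A..Z range, ord('U') − ord('A') = 20

Answer: 12 28 19 20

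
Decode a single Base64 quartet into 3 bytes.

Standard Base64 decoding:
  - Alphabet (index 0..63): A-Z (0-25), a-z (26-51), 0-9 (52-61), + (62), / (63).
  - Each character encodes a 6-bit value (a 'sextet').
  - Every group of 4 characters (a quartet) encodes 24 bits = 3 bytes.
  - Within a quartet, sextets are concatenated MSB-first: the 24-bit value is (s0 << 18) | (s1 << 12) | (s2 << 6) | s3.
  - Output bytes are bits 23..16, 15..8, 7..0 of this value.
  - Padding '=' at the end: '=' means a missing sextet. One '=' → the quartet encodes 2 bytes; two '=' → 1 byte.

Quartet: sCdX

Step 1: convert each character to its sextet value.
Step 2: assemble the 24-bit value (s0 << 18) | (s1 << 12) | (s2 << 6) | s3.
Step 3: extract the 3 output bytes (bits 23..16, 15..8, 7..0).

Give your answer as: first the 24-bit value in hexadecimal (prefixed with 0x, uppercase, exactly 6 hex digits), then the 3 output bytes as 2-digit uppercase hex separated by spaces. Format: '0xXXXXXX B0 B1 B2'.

Answer: 0xB02757 B0 27 57

Derivation:
Sextets: s=44, C=2, d=29, X=23
24-bit: (44<<18) | (2<<12) | (29<<6) | 23
      = 0xB00000 | 0x002000 | 0x000740 | 0x000017
      = 0xB02757
Bytes: (v>>16)&0xFF=B0, (v>>8)&0xFF=27, v&0xFF=57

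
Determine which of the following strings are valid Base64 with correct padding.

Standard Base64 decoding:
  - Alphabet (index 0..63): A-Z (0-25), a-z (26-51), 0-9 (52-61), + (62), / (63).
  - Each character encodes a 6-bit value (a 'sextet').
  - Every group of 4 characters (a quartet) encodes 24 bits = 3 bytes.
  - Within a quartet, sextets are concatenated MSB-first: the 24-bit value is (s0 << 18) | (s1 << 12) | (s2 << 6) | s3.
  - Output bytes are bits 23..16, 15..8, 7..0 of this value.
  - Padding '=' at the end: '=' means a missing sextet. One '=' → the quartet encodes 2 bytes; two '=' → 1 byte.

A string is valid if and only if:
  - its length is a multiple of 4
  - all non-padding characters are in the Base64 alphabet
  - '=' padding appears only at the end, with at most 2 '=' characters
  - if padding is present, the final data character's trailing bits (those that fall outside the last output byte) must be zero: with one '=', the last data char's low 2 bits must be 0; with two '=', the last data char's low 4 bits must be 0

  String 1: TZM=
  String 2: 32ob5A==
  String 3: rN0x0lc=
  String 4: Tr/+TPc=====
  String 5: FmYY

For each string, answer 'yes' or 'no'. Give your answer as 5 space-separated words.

String 1: 'TZM=' → valid
String 2: '32ob5A==' → valid
String 3: 'rN0x0lc=' → valid
String 4: 'Tr/+TPc=====' → invalid (5 pad chars (max 2))
String 5: 'FmYY' → valid

Answer: yes yes yes no yes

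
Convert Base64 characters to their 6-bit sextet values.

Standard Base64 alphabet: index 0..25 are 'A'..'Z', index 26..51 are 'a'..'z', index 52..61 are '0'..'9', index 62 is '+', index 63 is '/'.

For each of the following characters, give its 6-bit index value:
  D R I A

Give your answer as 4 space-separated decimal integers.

Answer: 3 17 8 0

Derivation:
'D': A..Z range, ord('D') − ord('A') = 3
'R': A..Z range, ord('R') − ord('A') = 17
'I': A..Z range, ord('I') − ord('A') = 8
'A': A..Z range, ord('A') − ord('A') = 0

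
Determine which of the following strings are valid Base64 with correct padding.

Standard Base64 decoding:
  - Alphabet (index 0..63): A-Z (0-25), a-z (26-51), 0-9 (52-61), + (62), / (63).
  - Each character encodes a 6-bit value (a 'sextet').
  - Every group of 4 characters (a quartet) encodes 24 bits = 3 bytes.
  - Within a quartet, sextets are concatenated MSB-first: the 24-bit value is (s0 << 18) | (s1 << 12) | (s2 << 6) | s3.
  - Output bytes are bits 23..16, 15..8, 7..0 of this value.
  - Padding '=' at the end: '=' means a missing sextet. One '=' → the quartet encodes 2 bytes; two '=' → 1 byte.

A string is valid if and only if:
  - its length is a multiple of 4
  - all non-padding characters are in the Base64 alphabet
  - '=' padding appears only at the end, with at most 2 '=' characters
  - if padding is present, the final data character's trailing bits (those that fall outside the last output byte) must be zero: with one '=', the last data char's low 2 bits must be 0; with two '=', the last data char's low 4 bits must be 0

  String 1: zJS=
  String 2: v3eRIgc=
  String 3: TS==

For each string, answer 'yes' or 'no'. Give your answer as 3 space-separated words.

Answer: no yes no

Derivation:
String 1: 'zJS=' → invalid (bad trailing bits)
String 2: 'v3eRIgc=' → valid
String 3: 'TS==' → invalid (bad trailing bits)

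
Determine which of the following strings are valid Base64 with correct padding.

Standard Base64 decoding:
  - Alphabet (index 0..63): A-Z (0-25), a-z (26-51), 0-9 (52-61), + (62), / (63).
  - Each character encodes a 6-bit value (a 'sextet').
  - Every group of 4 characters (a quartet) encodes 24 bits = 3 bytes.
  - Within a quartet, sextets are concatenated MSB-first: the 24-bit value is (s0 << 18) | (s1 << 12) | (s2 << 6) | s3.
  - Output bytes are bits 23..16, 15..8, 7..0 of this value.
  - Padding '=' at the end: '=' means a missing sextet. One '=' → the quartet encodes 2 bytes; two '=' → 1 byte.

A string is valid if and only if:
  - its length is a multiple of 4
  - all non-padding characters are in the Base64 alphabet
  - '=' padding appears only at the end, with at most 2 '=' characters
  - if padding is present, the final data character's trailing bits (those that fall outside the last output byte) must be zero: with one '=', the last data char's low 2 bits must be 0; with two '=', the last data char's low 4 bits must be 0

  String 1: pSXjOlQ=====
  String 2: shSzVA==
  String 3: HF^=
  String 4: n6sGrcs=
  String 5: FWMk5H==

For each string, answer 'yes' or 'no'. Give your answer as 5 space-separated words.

Answer: no yes no yes no

Derivation:
String 1: 'pSXjOlQ=====' → invalid (5 pad chars (max 2))
String 2: 'shSzVA==' → valid
String 3: 'HF^=' → invalid (bad char(s): ['^'])
String 4: 'n6sGrcs=' → valid
String 5: 'FWMk5H==' → invalid (bad trailing bits)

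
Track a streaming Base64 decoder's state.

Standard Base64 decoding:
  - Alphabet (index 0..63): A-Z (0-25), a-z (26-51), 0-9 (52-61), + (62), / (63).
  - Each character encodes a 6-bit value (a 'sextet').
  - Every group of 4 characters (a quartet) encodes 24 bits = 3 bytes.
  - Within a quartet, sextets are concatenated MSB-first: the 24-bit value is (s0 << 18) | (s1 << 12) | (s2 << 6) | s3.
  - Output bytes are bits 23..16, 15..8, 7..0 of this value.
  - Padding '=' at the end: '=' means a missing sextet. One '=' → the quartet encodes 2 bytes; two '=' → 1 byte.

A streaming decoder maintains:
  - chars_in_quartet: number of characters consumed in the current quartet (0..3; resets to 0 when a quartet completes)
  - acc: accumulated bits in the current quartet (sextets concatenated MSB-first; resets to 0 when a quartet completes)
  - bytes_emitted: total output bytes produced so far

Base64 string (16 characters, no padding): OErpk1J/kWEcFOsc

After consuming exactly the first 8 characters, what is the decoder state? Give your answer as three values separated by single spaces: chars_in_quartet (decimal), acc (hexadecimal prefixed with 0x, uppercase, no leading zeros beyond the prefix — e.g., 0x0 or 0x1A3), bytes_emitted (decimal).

After char 0 ('O'=14): chars_in_quartet=1 acc=0xE bytes_emitted=0
After char 1 ('E'=4): chars_in_quartet=2 acc=0x384 bytes_emitted=0
After char 2 ('r'=43): chars_in_quartet=3 acc=0xE12B bytes_emitted=0
After char 3 ('p'=41): chars_in_quartet=4 acc=0x384AE9 -> emit 38 4A E9, reset; bytes_emitted=3
After char 4 ('k'=36): chars_in_quartet=1 acc=0x24 bytes_emitted=3
After char 5 ('1'=53): chars_in_quartet=2 acc=0x935 bytes_emitted=3
After char 6 ('J'=9): chars_in_quartet=3 acc=0x24D49 bytes_emitted=3
After char 7 ('/'=63): chars_in_quartet=4 acc=0x93527F -> emit 93 52 7F, reset; bytes_emitted=6

Answer: 0 0x0 6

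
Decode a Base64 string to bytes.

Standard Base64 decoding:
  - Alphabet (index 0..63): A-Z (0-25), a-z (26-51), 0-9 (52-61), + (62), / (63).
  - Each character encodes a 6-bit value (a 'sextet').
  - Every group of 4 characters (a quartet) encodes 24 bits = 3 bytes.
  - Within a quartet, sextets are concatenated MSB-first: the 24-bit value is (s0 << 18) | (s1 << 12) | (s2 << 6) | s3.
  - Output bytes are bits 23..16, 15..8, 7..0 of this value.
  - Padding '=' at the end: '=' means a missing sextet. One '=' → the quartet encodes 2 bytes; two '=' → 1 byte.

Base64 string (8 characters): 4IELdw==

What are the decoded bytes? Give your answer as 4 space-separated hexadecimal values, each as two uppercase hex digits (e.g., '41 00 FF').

After char 0 ('4'=56): chars_in_quartet=1 acc=0x38 bytes_emitted=0
After char 1 ('I'=8): chars_in_quartet=2 acc=0xE08 bytes_emitted=0
After char 2 ('E'=4): chars_in_quartet=3 acc=0x38204 bytes_emitted=0
After char 3 ('L'=11): chars_in_quartet=4 acc=0xE0810B -> emit E0 81 0B, reset; bytes_emitted=3
After char 4 ('d'=29): chars_in_quartet=1 acc=0x1D bytes_emitted=3
After char 5 ('w'=48): chars_in_quartet=2 acc=0x770 bytes_emitted=3
Padding '==': partial quartet acc=0x770 -> emit 77; bytes_emitted=4

Answer: E0 81 0B 77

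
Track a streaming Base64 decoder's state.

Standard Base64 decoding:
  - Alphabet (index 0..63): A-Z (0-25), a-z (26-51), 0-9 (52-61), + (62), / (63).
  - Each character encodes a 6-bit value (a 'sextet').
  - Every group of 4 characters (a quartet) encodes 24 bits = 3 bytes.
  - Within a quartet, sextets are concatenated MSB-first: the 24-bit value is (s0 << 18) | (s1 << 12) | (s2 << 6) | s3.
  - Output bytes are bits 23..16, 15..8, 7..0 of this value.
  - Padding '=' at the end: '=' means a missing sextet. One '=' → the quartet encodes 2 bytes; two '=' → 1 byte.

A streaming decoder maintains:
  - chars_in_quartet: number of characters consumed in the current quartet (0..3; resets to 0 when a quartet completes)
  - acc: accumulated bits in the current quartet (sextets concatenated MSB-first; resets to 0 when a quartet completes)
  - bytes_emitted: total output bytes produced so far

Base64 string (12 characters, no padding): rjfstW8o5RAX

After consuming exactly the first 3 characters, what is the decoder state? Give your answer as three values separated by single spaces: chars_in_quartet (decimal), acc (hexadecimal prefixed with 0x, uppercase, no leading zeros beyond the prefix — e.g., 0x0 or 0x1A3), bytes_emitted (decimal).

After char 0 ('r'=43): chars_in_quartet=1 acc=0x2B bytes_emitted=0
After char 1 ('j'=35): chars_in_quartet=2 acc=0xAE3 bytes_emitted=0
After char 2 ('f'=31): chars_in_quartet=3 acc=0x2B8DF bytes_emitted=0

Answer: 3 0x2B8DF 0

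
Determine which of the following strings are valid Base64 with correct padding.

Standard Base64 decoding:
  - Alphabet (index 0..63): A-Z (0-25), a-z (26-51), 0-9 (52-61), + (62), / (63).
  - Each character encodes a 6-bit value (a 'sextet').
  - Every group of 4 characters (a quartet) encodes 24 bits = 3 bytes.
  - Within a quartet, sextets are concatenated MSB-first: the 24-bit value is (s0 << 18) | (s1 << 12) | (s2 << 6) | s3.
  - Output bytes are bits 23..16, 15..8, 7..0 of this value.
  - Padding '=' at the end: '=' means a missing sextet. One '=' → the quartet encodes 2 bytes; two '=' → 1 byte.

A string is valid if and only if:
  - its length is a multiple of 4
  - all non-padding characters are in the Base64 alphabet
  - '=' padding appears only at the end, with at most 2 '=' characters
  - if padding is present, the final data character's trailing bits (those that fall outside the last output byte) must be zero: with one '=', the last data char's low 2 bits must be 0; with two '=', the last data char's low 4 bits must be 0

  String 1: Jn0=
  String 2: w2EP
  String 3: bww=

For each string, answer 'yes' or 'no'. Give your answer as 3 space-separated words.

Answer: yes yes yes

Derivation:
String 1: 'Jn0=' → valid
String 2: 'w2EP' → valid
String 3: 'bww=' → valid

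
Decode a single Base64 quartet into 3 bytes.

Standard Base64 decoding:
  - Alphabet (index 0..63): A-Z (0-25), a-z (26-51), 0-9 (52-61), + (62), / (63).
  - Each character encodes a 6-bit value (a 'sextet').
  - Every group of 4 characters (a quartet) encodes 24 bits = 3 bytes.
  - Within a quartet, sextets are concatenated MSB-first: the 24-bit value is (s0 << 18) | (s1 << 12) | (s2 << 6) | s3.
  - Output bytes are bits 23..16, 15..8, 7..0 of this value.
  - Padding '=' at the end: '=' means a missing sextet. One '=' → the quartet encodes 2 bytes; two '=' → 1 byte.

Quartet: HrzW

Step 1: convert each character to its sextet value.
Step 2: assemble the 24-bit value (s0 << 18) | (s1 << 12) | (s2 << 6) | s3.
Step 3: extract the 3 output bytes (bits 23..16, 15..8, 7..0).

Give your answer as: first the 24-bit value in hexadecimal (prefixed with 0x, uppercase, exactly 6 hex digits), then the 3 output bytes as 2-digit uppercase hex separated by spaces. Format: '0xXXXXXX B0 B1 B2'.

Answer: 0x1EBCD6 1E BC D6

Derivation:
Sextets: H=7, r=43, z=51, W=22
24-bit: (7<<18) | (43<<12) | (51<<6) | 22
      = 0x1C0000 | 0x02B000 | 0x000CC0 | 0x000016
      = 0x1EBCD6
Bytes: (v>>16)&0xFF=1E, (v>>8)&0xFF=BC, v&0xFF=D6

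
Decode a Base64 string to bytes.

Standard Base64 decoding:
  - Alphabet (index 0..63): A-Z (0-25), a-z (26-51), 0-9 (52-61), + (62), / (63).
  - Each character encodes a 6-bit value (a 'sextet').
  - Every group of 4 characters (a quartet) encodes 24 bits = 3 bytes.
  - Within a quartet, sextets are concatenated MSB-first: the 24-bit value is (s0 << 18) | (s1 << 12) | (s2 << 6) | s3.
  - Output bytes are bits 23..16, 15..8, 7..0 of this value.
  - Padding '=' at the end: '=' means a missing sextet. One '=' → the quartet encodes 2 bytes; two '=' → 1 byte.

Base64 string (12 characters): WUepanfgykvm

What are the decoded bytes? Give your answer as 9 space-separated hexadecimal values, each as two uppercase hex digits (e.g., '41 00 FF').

After char 0 ('W'=22): chars_in_quartet=1 acc=0x16 bytes_emitted=0
After char 1 ('U'=20): chars_in_quartet=2 acc=0x594 bytes_emitted=0
After char 2 ('e'=30): chars_in_quartet=3 acc=0x1651E bytes_emitted=0
After char 3 ('p'=41): chars_in_quartet=4 acc=0x5947A9 -> emit 59 47 A9, reset; bytes_emitted=3
After char 4 ('a'=26): chars_in_quartet=1 acc=0x1A bytes_emitted=3
After char 5 ('n'=39): chars_in_quartet=2 acc=0x6A7 bytes_emitted=3
After char 6 ('f'=31): chars_in_quartet=3 acc=0x1A9DF bytes_emitted=3
After char 7 ('g'=32): chars_in_quartet=4 acc=0x6A77E0 -> emit 6A 77 E0, reset; bytes_emitted=6
After char 8 ('y'=50): chars_in_quartet=1 acc=0x32 bytes_emitted=6
After char 9 ('k'=36): chars_in_quartet=2 acc=0xCA4 bytes_emitted=6
After char 10 ('v'=47): chars_in_quartet=3 acc=0x3292F bytes_emitted=6
After char 11 ('m'=38): chars_in_quartet=4 acc=0xCA4BE6 -> emit CA 4B E6, reset; bytes_emitted=9

Answer: 59 47 A9 6A 77 E0 CA 4B E6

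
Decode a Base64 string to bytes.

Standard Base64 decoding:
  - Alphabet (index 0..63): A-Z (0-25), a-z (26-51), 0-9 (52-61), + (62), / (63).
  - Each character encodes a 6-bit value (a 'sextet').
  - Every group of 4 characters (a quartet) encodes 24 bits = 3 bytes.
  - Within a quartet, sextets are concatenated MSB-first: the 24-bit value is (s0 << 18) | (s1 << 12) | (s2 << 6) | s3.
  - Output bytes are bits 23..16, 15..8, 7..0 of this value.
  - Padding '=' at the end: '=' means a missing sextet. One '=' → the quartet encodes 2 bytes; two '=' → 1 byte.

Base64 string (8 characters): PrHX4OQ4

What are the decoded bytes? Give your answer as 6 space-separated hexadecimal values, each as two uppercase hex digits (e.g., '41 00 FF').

After char 0 ('P'=15): chars_in_quartet=1 acc=0xF bytes_emitted=0
After char 1 ('r'=43): chars_in_quartet=2 acc=0x3EB bytes_emitted=0
After char 2 ('H'=7): chars_in_quartet=3 acc=0xFAC7 bytes_emitted=0
After char 3 ('X'=23): chars_in_quartet=4 acc=0x3EB1D7 -> emit 3E B1 D7, reset; bytes_emitted=3
After char 4 ('4'=56): chars_in_quartet=1 acc=0x38 bytes_emitted=3
After char 5 ('O'=14): chars_in_quartet=2 acc=0xE0E bytes_emitted=3
After char 6 ('Q'=16): chars_in_quartet=3 acc=0x38390 bytes_emitted=3
After char 7 ('4'=56): chars_in_quartet=4 acc=0xE0E438 -> emit E0 E4 38, reset; bytes_emitted=6

Answer: 3E B1 D7 E0 E4 38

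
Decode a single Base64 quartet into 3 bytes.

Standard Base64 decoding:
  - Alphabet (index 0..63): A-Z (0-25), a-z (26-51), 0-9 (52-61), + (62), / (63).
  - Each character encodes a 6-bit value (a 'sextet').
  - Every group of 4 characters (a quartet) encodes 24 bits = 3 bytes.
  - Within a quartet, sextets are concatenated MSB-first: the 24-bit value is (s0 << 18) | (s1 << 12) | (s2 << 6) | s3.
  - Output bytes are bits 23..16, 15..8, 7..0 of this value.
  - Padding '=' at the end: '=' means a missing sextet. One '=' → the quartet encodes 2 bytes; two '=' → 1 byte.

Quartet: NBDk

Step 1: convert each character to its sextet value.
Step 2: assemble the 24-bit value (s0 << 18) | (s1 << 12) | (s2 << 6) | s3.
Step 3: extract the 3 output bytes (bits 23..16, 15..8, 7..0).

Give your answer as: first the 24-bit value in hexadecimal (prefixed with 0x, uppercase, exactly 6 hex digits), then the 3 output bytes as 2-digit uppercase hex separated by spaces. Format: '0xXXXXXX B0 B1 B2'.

Sextets: N=13, B=1, D=3, k=36
24-bit: (13<<18) | (1<<12) | (3<<6) | 36
      = 0x340000 | 0x001000 | 0x0000C0 | 0x000024
      = 0x3410E4
Bytes: (v>>16)&0xFF=34, (v>>8)&0xFF=10, v&0xFF=E4

Answer: 0x3410E4 34 10 E4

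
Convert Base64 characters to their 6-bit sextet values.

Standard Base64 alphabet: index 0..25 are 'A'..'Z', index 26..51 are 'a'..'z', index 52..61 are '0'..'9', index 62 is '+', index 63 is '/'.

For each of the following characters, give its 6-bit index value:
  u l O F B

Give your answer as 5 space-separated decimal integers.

Answer: 46 37 14 5 1

Derivation:
'u': a..z range, 26 + ord('u') − ord('a') = 46
'l': a..z range, 26 + ord('l') − ord('a') = 37
'O': A..Z range, ord('O') − ord('A') = 14
'F': A..Z range, ord('F') − ord('A') = 5
'B': A..Z range, ord('B') − ord('A') = 1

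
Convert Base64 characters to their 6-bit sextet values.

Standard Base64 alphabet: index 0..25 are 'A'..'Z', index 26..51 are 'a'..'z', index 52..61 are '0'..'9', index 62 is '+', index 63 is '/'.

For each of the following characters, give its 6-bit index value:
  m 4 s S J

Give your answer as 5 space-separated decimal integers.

Answer: 38 56 44 18 9

Derivation:
'm': a..z range, 26 + ord('m') − ord('a') = 38
'4': 0..9 range, 52 + ord('4') − ord('0') = 56
's': a..z range, 26 + ord('s') − ord('a') = 44
'S': A..Z range, ord('S') − ord('A') = 18
'J': A..Z range, ord('J') − ord('A') = 9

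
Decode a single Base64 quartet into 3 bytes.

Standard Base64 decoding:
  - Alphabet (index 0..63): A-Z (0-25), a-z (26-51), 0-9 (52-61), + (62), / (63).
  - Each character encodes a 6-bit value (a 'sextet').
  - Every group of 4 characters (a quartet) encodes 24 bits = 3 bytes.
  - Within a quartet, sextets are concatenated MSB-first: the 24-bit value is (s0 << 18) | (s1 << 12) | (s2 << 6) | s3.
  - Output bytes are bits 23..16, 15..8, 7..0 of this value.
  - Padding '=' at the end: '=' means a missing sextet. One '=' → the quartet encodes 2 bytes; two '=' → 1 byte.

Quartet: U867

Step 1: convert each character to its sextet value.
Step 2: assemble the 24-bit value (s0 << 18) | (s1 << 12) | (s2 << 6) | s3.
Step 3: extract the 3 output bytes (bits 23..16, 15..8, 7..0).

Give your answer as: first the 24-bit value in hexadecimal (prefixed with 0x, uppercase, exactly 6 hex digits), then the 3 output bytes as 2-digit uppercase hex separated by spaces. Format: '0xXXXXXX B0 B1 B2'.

Answer: 0x53CEBB 53 CE BB

Derivation:
Sextets: U=20, 8=60, 6=58, 7=59
24-bit: (20<<18) | (60<<12) | (58<<6) | 59
      = 0x500000 | 0x03C000 | 0x000E80 | 0x00003B
      = 0x53CEBB
Bytes: (v>>16)&0xFF=53, (v>>8)&0xFF=CE, v&0xFF=BB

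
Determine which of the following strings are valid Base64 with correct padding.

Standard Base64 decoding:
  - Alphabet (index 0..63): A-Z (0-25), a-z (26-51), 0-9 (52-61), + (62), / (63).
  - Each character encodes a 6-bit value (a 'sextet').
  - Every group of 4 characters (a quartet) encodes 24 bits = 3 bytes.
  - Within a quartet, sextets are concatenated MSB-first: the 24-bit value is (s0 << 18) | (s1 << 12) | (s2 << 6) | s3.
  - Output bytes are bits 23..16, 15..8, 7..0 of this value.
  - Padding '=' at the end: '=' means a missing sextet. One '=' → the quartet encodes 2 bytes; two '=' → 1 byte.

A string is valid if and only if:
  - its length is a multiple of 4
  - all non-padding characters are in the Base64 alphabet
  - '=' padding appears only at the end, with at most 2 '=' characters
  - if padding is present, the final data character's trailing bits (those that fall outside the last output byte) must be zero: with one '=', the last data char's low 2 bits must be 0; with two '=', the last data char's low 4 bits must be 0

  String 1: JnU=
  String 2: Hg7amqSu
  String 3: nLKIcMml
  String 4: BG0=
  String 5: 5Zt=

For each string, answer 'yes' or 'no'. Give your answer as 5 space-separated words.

Answer: yes yes yes yes no

Derivation:
String 1: 'JnU=' → valid
String 2: 'Hg7amqSu' → valid
String 3: 'nLKIcMml' → valid
String 4: 'BG0=' → valid
String 5: '5Zt=' → invalid (bad trailing bits)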